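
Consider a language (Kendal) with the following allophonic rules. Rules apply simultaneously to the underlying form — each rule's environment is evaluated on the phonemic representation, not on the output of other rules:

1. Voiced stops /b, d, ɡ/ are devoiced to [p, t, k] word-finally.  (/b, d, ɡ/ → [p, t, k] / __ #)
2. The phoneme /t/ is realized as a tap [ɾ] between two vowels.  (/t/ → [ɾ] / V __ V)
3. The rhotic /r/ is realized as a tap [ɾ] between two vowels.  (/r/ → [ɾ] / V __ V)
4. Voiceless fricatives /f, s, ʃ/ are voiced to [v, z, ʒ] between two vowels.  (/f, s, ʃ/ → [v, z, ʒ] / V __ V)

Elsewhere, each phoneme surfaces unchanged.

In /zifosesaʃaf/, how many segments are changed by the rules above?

4

Segments that undergo a rule: /f/ → [v] (rule 4); /s/ → [z] (rule 4); /s/ → [z] (rule 4); /ʃ/ → [ʒ] (rule 4).
All other segments surface unchanged.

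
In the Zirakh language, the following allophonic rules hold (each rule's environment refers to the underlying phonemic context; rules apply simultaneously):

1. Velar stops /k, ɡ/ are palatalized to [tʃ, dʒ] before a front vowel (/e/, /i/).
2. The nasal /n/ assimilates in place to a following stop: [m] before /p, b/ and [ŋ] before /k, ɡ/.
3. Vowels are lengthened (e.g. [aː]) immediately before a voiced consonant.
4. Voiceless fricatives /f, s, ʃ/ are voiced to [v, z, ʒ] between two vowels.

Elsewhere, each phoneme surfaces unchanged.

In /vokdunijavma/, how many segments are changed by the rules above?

Segments that undergo a rule: /u/ → [uː] (rule 3); /i/ → [iː] (rule 3); /a/ → [aː] (rule 3).
All other segments surface unchanged.

3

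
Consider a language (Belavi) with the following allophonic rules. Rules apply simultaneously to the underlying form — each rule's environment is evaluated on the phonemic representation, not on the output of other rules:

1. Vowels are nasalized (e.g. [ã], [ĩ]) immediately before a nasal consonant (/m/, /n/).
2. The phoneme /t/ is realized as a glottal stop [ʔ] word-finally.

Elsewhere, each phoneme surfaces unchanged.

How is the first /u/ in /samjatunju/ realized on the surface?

[ũ]

/u/ — between /t/ and /n/, before a nasal consonant — surfaces as [ũ] (rule 1).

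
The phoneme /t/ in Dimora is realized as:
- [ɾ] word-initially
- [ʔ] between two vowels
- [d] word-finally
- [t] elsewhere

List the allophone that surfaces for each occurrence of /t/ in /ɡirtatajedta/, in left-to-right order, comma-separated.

Occurrence 1 (position 4): no conditioning environment matches → elsewhere allophone [t].
Occurrence 2 (position 6): between two vowels → [ʔ].
Occurrence 3 (position 11): no conditioning environment matches → elsewhere allophone [t].

[t], [ʔ], [t]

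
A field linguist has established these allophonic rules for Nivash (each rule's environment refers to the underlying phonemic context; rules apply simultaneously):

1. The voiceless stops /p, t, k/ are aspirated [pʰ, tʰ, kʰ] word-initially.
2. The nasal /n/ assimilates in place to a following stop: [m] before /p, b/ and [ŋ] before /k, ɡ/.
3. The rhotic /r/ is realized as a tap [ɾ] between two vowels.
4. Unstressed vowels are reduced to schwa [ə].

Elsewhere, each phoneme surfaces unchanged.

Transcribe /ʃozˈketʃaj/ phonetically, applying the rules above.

/ʃ/ stays [ʃ].
/o/ — between /ʃ/ and /z/, in an unstressed syllable — surfaces as [ə] (rule 4).
/z/ (between /o/ and /k/): no rule targets it → [z].
/k/ — between /z/ and /e/; rule 1 does not apply here → [k].
/e/ — between /k/ and /t/; rule 4 does not apply here → [e].
/t/ (between /e/ and /ʃ/) fails the environment for rule 1, so it stays [t].
/ʃ/ — not in any rule's target class → [ʃ].
/a/ (between /ʃ/ and /j/): in an unstressed syllable, so rule 4 applies → [ə].
/j/ (word-final): no rule targets it → [j].

[ʃəzˈketʃəj]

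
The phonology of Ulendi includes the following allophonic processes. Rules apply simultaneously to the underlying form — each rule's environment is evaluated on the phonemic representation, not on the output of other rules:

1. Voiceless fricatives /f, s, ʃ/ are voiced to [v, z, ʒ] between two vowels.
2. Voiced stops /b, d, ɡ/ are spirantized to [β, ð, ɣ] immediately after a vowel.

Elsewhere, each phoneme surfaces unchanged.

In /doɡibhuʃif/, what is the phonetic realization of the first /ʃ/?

/ʃ/ (between /u/ and /i/) occurs between two vowels → [ʒ] by rule 1.

[ʒ]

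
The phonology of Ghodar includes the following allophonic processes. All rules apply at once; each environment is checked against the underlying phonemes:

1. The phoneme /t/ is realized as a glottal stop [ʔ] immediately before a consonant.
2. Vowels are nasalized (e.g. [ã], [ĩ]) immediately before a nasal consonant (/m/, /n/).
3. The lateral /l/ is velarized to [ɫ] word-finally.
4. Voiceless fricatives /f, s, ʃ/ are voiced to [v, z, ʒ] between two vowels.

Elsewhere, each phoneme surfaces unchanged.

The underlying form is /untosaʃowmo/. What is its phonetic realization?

/u/ (word-initial): before a nasal consonant, so rule 2 applies → [ũ].
/n/ (between /u/ and /t/) is unaffected → [n].
/t/ (between /n/ and /o/) fails the environment for rule 1, so it stays [t].
/o/ — between /t/ and /s/; rule 2 does not apply here → [o].
Rule 4 applies to /s/ (between /o/ and /a/: between two vowels) → [z].
/a/ (between /s/ and /ʃ/): rule 2 targets it, but not before a nasal consonant → unchanged [a].
/ʃ/ (between /a/ and /o/) occurs between two vowels → [ʒ] by rule 4.
/o/ (between /ʃ/ and /w/) fails the environment for rule 2, so it stays [o].
/w/ — not in any rule's target class → [w].
/m/ (between /w/ and /o/) is unaffected → [m].
/o/ — word-final; rule 2 does not apply here → [o].

[ũntozaʒowmo]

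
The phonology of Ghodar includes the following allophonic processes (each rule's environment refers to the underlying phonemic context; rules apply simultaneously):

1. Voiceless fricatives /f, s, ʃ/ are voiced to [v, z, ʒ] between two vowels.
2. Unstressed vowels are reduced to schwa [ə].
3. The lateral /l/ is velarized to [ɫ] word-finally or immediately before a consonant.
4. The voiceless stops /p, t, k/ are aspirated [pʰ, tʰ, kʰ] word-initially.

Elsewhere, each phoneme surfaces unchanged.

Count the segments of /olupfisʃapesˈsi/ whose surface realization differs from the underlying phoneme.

5

Segments that undergo a rule: /o/ → [ə] (rule 2); /u/ → [ə] (rule 2); /i/ → [ə] (rule 2); /a/ → [ə] (rule 2); /e/ → [ə] (rule 2).
All other segments surface unchanged.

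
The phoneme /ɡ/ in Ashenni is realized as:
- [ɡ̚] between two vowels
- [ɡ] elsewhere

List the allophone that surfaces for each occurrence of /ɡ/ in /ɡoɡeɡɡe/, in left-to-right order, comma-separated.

Occurrence 1 (position 1): no conditioning environment matches → elsewhere allophone [ɡ].
Occurrence 2 (position 3): between two vowels → [ɡ̚].
Occurrence 3 (position 5): no conditioning environment matches → elsewhere allophone [ɡ].
Occurrence 4 (position 6): no conditioning environment matches → elsewhere allophone [ɡ].

[ɡ], [ɡ̚], [ɡ], [ɡ]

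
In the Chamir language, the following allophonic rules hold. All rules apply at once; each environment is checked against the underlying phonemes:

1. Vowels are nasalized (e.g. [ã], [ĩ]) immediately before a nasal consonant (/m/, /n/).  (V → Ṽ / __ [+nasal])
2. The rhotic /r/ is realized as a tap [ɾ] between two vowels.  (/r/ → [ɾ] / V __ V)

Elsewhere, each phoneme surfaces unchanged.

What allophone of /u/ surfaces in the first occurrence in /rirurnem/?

[u]

/u/ (between /r/ and /r/) is in the target of rule 1 but the environment (before a nasal consonant) is not met → [u].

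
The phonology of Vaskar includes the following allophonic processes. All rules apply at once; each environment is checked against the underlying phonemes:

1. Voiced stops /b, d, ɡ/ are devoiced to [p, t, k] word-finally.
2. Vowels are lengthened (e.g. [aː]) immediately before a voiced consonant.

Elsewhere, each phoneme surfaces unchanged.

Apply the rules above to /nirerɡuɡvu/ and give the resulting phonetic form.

[niːreːrɡuːɡvu]

/n/ — not in any rule's target class → [n].
/i/ meets the environment for rule 2 (before a voiced consonant) → [iː].
/r/ stays [r].
/e/ meets the environment for rule 2 (before a voiced consonant) → [eː].
/r/ stays [r].
/ɡ/ — between /r/ and /u/; rule 1 does not apply here → [ɡ].
/u/ — between /ɡ/ and /ɡ/, before a voiced consonant — surfaces as [uː] (rule 2).
/ɡ/ (between /u/ and /v/) fails the environment for rule 1, so it stays [ɡ].
/v/ (between /ɡ/ and /u/): no rule targets it → [v].
/u/ (word-final): rule 2 targets it, but not before a voiced consonant → unchanged [u].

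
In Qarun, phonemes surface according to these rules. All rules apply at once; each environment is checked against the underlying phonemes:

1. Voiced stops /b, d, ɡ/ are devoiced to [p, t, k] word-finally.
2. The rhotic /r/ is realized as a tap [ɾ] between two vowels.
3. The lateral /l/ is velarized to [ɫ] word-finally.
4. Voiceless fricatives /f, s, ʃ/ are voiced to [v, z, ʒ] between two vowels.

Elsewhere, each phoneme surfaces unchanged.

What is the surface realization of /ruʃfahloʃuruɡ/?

/r/ (word-initial) fails the environment for rule 2, so it stays [r].
/ʃ/ — between /u/ and /f/; rule 4 does not apply here → [ʃ].
/f/ — between /ʃ/ and /a/; rule 4 does not apply here → [f].
/l/ — between /h/ and /o/; rule 3 does not apply here → [l].
/ʃ/ (between /o/ and /u/) occurs between two vowels → [ʒ] by rule 4.
Rule 2 applies to /r/ (between /u/ and /u/: between two vowels) → [ɾ].
/ɡ/ (word-final): word-finally, so rule 1 applies → [k].

[ruʃfahloʒuɾuk]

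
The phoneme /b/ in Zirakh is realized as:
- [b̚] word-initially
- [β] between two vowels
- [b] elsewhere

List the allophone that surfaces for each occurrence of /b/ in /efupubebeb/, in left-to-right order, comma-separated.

[β], [β], [b]

Occurrence 1 (position 6): between two vowels → [β].
Occurrence 2 (position 8): between two vowels → [β].
Occurrence 3 (position 10): no conditioning environment matches → elsewhere allophone [b].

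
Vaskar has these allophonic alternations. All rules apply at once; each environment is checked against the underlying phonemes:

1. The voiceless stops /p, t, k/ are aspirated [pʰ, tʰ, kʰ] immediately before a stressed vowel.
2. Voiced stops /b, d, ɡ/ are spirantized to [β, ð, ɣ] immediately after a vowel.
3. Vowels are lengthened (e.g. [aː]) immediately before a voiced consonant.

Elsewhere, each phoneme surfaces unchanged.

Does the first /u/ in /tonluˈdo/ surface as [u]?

/u/ meets the environment for rule 3 (before a voiced consonant) → [uː].
The actual realization is [uː], not [u].

No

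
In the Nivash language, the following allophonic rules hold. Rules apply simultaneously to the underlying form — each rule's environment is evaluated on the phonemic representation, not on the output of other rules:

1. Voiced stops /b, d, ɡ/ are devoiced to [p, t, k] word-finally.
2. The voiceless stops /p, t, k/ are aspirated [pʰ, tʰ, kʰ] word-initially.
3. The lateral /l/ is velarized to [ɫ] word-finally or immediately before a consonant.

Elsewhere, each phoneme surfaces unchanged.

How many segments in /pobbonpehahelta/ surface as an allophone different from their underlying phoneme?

Segments that undergo a rule: /p/ → [pʰ] (rule 2); /l/ → [ɫ] (rule 3).
All other segments surface unchanged.

2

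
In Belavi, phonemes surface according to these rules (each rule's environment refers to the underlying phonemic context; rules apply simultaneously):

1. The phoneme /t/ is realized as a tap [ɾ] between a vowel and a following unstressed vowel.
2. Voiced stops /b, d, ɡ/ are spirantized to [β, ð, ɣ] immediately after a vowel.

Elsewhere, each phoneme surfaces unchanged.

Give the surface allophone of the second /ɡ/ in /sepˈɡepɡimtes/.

/ɡ/ (between /p/ and /i/) is in the target of rule 2 but the environment (immediately after a vowel) is not met → [ɡ].

[ɡ]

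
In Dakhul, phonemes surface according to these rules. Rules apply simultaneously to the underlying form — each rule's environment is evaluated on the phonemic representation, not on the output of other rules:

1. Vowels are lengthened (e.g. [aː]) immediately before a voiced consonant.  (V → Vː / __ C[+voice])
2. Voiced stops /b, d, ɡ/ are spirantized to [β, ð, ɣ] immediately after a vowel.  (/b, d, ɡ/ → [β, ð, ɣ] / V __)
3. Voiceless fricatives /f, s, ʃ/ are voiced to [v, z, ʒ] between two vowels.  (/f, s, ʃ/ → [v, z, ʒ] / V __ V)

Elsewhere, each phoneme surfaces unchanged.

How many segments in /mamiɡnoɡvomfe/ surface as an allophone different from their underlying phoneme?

Segments that undergo a rule: /a/ → [aː] (rule 1); /i/ → [iː] (rule 1); /ɡ/ → [ɣ] (rule 2); /o/ → [oː] (rule 1); /ɡ/ → [ɣ] (rule 2); /o/ → [oː] (rule 1).
All other segments surface unchanged.

6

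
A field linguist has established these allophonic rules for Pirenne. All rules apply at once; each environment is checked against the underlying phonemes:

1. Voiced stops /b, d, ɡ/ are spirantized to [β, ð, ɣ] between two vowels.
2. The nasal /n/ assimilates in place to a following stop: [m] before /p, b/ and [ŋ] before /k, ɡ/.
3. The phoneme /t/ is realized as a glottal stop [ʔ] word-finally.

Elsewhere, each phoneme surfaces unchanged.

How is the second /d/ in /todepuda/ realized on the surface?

/d/ (between /u/ and /a/) occurs between two vowels → [ð] by rule 1.

[ð]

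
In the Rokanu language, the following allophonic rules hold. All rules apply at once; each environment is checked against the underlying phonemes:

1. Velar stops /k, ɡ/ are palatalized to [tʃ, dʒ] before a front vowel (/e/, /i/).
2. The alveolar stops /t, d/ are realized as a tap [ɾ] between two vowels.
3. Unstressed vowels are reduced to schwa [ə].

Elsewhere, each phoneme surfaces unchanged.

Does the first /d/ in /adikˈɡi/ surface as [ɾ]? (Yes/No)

Yes

/d/ meets the environment for rule 2 (between two vowels) → [ɾ].
The actual realization is [ɾ], which matches [ɾ].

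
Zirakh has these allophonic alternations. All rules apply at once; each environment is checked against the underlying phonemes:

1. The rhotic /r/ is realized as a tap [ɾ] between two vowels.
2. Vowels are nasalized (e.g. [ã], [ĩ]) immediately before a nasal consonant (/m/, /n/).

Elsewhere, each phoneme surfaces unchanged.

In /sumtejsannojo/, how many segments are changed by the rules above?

2

Segments that undergo a rule: /u/ → [ũ] (rule 2); /a/ → [ã] (rule 2).
All other segments surface unchanged.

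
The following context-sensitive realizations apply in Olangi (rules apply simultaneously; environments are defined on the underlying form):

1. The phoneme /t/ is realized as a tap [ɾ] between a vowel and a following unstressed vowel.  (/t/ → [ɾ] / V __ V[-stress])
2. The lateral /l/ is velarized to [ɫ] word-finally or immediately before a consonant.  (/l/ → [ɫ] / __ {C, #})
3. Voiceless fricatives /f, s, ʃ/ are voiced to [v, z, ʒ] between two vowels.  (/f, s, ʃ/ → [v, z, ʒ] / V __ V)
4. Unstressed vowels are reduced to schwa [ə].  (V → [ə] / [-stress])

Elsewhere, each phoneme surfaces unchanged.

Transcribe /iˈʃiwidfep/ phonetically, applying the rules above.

[əˈʒiwədfəp]

/i/ (word-initial): in an unstressed syllable, so rule 4 applies → [ə].
/ʃ/ (between /i/ and /i/): between two vowels, so rule 3 applies → [ʒ].
/i/ (between /ʃ/ and /w/): rule 4 targets it, but not in an unstressed syllable → unchanged [i].
/w/ — not in any rule's target class → [w].
/i/ (between /w/ and /d/) occurs in an unstressed syllable → [ə] by rule 4.
/d/ (between /i/ and /f/): no rule targets it → [d].
/f/ — between /d/ and /e/; rule 3 does not apply here → [f].
/e/ meets the environment for rule 4 (in an unstressed syllable) → [ə].
/p/ stays [p].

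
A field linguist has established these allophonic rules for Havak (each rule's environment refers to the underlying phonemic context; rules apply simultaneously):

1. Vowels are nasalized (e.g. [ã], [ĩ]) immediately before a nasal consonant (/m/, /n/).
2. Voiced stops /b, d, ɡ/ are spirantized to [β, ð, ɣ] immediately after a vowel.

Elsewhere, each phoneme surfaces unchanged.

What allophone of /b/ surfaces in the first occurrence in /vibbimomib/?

[β]

/b/ (between /i/ and /b/): immediately after a vowel, so rule 2 applies → [β].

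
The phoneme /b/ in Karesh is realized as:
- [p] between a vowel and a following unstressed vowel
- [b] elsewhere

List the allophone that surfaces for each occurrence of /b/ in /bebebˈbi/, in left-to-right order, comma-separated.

[b], [p], [b], [b]

Occurrence 1 (position 1): no conditioning environment matches → elsewhere allophone [b].
Occurrence 2 (position 3): between a vowel and a following unstressed vowel → [p].
Occurrence 3 (position 5): no conditioning environment matches → elsewhere allophone [b].
Occurrence 4 (position 6): no conditioning environment matches → elsewhere allophone [b].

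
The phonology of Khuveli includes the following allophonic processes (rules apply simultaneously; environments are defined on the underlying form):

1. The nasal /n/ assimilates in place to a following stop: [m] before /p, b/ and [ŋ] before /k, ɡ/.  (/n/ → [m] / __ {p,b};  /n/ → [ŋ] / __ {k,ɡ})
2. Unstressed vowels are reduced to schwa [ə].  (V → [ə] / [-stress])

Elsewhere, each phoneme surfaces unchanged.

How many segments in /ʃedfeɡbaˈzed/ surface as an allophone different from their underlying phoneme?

3

Segments that undergo a rule: /e/ → [ə] (rule 2); /e/ → [ə] (rule 2); /a/ → [ə] (rule 2).
All other segments surface unchanged.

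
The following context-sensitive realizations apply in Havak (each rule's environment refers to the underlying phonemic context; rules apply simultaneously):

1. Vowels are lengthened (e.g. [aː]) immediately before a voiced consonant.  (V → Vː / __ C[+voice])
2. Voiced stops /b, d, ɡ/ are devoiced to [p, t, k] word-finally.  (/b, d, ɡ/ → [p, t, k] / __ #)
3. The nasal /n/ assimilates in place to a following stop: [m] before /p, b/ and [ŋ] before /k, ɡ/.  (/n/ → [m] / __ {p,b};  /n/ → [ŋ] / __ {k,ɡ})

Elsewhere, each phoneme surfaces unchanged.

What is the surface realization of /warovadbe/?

/a/ meets the environment for rule 1 (before a voiced consonant) → [aː].
/o/ (between /r/ and /v/) occurs before a voiced consonant → [oː] by rule 1.
/a/ — between /v/ and /d/, before a voiced consonant — surfaces as [aː] (rule 1).
/d/ (between /a/ and /b/) is in the target of rule 2 but the environment (word-finally) is not met → [d].
/b/ (between /d/ and /e/) fails the environment for rule 2, so it stays [b].
/e/ — word-final; rule 1 does not apply here → [e].

[waːroːvaːdbe]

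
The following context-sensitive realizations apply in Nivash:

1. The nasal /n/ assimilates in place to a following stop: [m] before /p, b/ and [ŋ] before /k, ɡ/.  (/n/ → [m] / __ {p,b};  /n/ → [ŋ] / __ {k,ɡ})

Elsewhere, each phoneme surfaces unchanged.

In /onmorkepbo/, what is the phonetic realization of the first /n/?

/n/ — between /o/ and /m/; rule 1 does not apply here → [n].

[n]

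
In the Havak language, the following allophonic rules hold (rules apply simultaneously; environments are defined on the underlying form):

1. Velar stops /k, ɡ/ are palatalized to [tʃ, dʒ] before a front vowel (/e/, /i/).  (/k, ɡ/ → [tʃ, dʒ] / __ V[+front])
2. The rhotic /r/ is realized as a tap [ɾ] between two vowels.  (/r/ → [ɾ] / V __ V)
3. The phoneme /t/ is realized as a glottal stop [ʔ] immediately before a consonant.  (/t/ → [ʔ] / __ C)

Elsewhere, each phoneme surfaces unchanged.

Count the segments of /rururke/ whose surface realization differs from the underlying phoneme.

2

Segments that undergo a rule: /r/ → [ɾ] (rule 2); /k/ → [tʃ] (rule 1).
All other segments surface unchanged.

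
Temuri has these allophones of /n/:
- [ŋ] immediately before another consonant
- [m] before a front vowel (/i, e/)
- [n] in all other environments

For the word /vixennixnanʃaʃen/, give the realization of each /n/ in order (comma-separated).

[ŋ], [m], [n], [ŋ], [n]

Occurrence 1 (position 5): immediately before another consonant → [ŋ].
Occurrence 2 (position 6): before a front vowel (/i, e/) → [m].
Occurrence 3 (position 9): no conditioning environment matches → elsewhere allophone [n].
Occurrence 4 (position 11): immediately before another consonant → [ŋ].
Occurrence 5 (position 16): no conditioning environment matches → elsewhere allophone [n].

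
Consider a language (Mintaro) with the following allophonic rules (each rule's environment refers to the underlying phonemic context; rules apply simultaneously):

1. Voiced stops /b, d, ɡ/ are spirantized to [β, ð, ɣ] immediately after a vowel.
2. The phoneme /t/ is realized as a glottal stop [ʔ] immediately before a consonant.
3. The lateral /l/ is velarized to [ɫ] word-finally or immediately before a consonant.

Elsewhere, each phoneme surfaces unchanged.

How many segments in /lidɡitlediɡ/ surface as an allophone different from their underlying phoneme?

4

Segments that undergo a rule: /d/ → [ð] (rule 1); /t/ → [ʔ] (rule 2); /d/ → [ð] (rule 1); /ɡ/ → [ɣ] (rule 1).
All other segments surface unchanged.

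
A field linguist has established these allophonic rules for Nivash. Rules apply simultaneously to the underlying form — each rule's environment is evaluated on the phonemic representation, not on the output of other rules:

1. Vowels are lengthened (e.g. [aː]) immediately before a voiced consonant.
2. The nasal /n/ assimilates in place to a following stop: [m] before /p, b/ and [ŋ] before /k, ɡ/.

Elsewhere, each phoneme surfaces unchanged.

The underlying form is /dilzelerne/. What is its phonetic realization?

/d/ (word-initial) is unaffected → [d].
Rule 1 applies to /i/ (between /d/ and /l/: before a voiced consonant) → [iː].
/l/ (between /i/ and /z/): no rule targets it → [l].
/z/ (between /l/ and /e/) is unaffected → [z].
/e/ meets the environment for rule 1 (before a voiced consonant) → [eː].
/l/ stays [l].
/e/ — between /l/ and /r/, before a voiced consonant — surfaces as [eː] (rule 1).
/r/ (between /e/ and /n/) is unaffected → [r].
/n/ (between /r/ and /e/): rule 2 targets it, but not before a labial or velar stop → unchanged [n].
/e/ — word-final; rule 1 does not apply here → [e].

[diːlzeːleːrne]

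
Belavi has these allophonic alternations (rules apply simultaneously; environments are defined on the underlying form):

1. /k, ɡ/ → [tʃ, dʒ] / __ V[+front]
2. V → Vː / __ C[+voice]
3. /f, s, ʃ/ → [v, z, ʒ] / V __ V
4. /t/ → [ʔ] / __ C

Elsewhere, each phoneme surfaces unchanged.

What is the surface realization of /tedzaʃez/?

/t/ (word-initial) is in the target of rule 4 but the environment (immediately before a consonant) is not met → [t].
/e/ — between /t/ and /d/, before a voiced consonant — surfaces as [eː] (rule 2).
/d/ — not in any rule's target class → [d].
/z/ stays [z].
/a/ (between /z/ and /ʃ/) fails the environment for rule 2, so it stays [a].
/ʃ/ (between /a/ and /e/): between two vowels, so rule 3 applies → [ʒ].
/e/ (between /ʃ/ and /z/): before a voiced consonant, so rule 2 applies → [eː].
/z/ (word-final): no rule targets it → [z].

[teːdzaʒeːz]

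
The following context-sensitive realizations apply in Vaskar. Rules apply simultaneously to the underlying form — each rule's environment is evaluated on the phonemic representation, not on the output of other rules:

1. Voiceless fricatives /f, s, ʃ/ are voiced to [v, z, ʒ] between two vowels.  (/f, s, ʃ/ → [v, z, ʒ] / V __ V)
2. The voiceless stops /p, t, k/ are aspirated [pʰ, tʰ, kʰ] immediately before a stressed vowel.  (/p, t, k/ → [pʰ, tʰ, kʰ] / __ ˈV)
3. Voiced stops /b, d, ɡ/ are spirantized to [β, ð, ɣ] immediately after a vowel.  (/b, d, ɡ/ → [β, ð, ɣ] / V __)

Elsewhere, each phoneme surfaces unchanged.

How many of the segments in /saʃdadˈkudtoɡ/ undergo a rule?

Segments that undergo a rule: /d/ → [ð] (rule 3); /k/ → [kʰ] (rule 2); /d/ → [ð] (rule 3); /ɡ/ → [ɣ] (rule 3).
All other segments surface unchanged.

4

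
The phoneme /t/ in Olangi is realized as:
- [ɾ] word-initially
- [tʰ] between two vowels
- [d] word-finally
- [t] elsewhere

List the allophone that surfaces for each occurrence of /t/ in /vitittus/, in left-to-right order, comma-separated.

Occurrence 1 (position 3): between two vowels → [tʰ].
Occurrence 2 (position 5): no conditioning environment matches → elsewhere allophone [t].
Occurrence 3 (position 6): no conditioning environment matches → elsewhere allophone [t].

[tʰ], [t], [t]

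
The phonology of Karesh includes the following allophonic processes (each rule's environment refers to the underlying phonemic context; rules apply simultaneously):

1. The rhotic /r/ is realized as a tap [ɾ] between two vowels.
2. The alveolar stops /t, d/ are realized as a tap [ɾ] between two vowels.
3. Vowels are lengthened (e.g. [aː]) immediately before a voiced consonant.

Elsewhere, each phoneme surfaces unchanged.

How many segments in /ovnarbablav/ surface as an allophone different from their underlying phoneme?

4

Segments that undergo a rule: /o/ → [oː] (rule 3); /a/ → [aː] (rule 3); /a/ → [aː] (rule 3); /a/ → [aː] (rule 3).
All other segments surface unchanged.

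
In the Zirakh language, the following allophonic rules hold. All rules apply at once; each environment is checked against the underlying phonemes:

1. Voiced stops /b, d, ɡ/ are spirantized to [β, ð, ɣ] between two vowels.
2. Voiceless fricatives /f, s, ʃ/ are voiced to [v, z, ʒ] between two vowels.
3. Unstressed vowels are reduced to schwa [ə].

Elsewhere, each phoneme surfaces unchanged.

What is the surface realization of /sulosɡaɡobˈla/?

/s/ (word-initial): rule 2 targets it, but not between two vowels → unchanged [s].
/u/ meets the environment for rule 3 (in an unstressed syllable) → [ə].
/l/ (between /u/ and /o/) is unaffected → [l].
Rule 3 applies to /o/ (between /l/ and /s/: in an unstressed syllable) → [ə].
/s/ (between /o/ and /ɡ/) fails the environment for rule 2, so it stays [s].
/ɡ/ — between /s/ and /a/; rule 1 does not apply here → [ɡ].
/a/ (between /ɡ/ and /ɡ/): in an unstressed syllable, so rule 3 applies → [ə].
/ɡ/ — between /a/ and /o/, between two vowels — surfaces as [ɣ] (rule 1).
/o/ (between /ɡ/ and /b/) occurs in an unstressed syllable → [ə] by rule 3.
/b/ (between /o/ and /l/): rule 1 targets it, but not between two vowels → unchanged [b].
/l/ stays [l].
/a/ (word-final) is in the target of rule 3 but the environment (in an unstressed syllable) is not met → [a].

[sələsɡəɣəbˈla]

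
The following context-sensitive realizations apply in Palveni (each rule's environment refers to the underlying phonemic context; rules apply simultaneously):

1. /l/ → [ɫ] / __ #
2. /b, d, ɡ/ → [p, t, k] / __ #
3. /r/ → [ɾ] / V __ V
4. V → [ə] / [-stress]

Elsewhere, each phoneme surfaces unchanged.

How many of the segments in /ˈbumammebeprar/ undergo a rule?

Segments that undergo a rule: /a/ → [ə] (rule 4); /e/ → [ə] (rule 4); /e/ → [ə] (rule 4); /a/ → [ə] (rule 4).
All other segments surface unchanged.

4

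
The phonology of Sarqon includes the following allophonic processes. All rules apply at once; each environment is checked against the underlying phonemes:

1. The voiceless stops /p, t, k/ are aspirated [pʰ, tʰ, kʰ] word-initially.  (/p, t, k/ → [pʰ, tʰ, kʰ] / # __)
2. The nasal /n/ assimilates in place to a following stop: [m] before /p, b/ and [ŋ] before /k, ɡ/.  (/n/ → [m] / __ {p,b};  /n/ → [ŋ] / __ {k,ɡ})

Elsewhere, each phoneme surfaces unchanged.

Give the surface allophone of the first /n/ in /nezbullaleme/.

[n]

/n/ (word-initial) fails the environment for rule 2, so it stays [n].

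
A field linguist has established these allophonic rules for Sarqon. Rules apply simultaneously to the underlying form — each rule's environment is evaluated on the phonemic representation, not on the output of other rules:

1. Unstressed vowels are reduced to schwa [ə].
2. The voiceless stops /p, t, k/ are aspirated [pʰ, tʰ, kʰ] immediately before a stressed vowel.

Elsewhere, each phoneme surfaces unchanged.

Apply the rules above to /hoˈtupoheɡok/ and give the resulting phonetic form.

[həˈtʰupəhəɡək]

/h/ — not in any rule's target class → [h].
/o/ meets the environment for rule 1 (in an unstressed syllable) → [ə].
/t/ (between /o/ and /u/): immediately before a stressed vowel, so rule 2 applies → [tʰ].
/u/ (between /t/ and /p/): rule 1 targets it, but not in an unstressed syllable → unchanged [u].
/p/ — between /u/ and /o/; rule 2 does not apply here → [p].
/o/ — between /p/ and /h/, in an unstressed syllable — surfaces as [ə] (rule 1).
/h/ — not in any rule's target class → [h].
/e/ — between /h/ and /ɡ/, in an unstressed syllable — surfaces as [ə] (rule 1).
/ɡ/ — not in any rule's target class → [ɡ].
/o/ (between /ɡ/ and /k/): in an unstressed syllable, so rule 1 applies → [ə].
/k/ (word-final): rule 2 targets it, but not immediately before a stressed vowel → unchanged [k].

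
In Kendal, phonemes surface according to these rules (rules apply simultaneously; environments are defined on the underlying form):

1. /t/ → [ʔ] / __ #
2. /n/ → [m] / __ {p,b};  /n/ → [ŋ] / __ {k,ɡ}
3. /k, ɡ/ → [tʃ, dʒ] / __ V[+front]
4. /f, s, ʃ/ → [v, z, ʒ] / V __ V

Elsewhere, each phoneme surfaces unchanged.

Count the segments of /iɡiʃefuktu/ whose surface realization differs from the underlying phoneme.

3

Segments that undergo a rule: /ɡ/ → [dʒ] (rule 3); /ʃ/ → [ʒ] (rule 4); /f/ → [v] (rule 4).
All other segments surface unchanged.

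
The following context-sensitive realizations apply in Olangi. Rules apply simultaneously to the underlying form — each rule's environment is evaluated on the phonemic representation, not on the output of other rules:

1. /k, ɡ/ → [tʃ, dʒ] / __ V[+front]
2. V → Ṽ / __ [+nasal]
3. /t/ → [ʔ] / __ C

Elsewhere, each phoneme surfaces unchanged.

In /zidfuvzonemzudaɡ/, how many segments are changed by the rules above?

Segments that undergo a rule: /o/ → [õ] (rule 2); /e/ → [ẽ] (rule 2).
All other segments surface unchanged.

2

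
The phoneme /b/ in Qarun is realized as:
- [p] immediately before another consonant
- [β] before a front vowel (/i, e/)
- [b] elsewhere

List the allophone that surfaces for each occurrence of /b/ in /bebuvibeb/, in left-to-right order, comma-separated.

Occurrence 1 (position 1): before a front vowel (/i, e/) → [β].
Occurrence 2 (position 3): no conditioning environment matches → elsewhere allophone [b].
Occurrence 3 (position 7): before a front vowel (/i, e/) → [β].
Occurrence 4 (position 9): no conditioning environment matches → elsewhere allophone [b].

[β], [b], [β], [b]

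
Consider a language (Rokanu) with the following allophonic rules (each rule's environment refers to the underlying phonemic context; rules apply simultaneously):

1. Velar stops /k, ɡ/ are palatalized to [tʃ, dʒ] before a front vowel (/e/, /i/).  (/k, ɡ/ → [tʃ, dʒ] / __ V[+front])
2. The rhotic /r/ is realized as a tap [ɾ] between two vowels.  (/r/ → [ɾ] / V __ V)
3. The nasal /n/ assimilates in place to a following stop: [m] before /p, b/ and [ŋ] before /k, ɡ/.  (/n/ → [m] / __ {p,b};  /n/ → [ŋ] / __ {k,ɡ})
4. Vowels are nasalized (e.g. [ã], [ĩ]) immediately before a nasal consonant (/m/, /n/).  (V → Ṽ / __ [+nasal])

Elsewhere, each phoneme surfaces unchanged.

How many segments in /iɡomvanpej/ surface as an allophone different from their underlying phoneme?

3

Segments that undergo a rule: /o/ → [õ] (rule 4); /a/ → [ã] (rule 4); /n/ → [m] (rule 3).
All other segments surface unchanged.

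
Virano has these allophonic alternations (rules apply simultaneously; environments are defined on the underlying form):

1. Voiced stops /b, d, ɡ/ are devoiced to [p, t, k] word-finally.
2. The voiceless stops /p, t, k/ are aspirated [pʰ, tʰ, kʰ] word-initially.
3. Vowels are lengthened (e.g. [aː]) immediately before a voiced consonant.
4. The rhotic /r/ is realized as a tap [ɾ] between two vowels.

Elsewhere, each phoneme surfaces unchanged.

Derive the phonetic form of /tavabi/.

Rule 2 applies to /t/ (word-initial: word-initially) → [tʰ].
/a/ (between /t/ and /v/): before a voiced consonant, so rule 3 applies → [aː].
/v/ stays [v].
Rule 3 applies to /a/ (between /v/ and /b/: before a voiced consonant) → [aː].
/b/ (between /a/ and /i/): rule 1 targets it, but not word-finally → unchanged [b].
/i/ — word-final; rule 3 does not apply here → [i].

[tʰaːvaːbi]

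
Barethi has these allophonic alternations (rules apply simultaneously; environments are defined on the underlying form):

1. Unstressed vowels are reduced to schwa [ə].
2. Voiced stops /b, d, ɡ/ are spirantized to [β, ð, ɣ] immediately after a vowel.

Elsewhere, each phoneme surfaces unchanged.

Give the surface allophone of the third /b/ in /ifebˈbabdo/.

[β]

Rule 2 applies to /b/ (between /a/ and /d/: immediately after a vowel) → [β].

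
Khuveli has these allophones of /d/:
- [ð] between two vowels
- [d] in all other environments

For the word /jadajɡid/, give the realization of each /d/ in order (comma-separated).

[ð], [d]

Occurrence 1 (position 3): between two vowels → [ð].
Occurrence 2 (position 8): no conditioning environment matches → elsewhere allophone [d].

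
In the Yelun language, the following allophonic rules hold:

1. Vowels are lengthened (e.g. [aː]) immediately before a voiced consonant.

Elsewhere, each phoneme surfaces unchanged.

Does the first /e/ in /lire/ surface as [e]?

/e/ (word-final): rule 1 targets it, but not before a voiced consonant → unchanged [e].
The actual realization is [e], which matches [e].

Yes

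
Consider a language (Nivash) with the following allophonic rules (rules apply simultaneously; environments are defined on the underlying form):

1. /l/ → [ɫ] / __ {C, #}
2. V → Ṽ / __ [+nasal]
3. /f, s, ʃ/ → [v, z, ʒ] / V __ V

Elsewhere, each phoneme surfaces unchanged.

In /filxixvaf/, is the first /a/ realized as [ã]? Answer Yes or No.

No

/a/ (between /v/ and /f/) fails the environment for rule 2, so it stays [a].
The actual realization is [a], not [ã].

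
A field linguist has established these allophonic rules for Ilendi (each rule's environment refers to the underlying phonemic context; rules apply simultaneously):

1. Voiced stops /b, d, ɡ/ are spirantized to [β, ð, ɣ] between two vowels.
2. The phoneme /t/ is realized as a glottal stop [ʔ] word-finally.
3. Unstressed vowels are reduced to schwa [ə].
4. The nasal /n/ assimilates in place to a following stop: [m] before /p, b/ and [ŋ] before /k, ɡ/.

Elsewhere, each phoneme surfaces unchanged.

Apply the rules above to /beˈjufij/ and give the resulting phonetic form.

/b/ (word-initial) fails the environment for rule 1, so it stays [b].
/e/ — between /b/ and /j/, in an unstressed syllable — surfaces as [ə] (rule 3).
/j/ stays [j].
/u/ (between /j/ and /f/) fails the environment for rule 3, so it stays [u].
/f/ (between /u/ and /i/) is unaffected → [f].
/i/ — between /f/ and /j/, in an unstressed syllable — surfaces as [ə] (rule 3).
/j/ stays [j].

[bəˈjufəj]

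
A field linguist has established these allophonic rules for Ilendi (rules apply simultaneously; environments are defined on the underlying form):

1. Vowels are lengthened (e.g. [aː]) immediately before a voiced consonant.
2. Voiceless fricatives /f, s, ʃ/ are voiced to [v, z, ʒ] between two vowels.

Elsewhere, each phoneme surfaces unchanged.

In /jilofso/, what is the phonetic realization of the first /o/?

[o]

/o/ (between /l/ and /f/): rule 1 targets it, but not before a voiced consonant → unchanged [o].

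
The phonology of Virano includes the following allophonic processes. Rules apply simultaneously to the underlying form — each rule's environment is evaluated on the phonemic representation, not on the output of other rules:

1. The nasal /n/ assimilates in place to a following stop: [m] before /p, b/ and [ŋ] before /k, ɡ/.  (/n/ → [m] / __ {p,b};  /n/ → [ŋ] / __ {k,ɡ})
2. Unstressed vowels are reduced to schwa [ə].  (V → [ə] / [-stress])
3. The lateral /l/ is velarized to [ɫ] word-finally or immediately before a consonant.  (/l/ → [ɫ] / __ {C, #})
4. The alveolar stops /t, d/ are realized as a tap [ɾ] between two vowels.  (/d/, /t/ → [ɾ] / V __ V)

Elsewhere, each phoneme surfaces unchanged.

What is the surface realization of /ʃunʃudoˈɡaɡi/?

[ʃənʃəɾəˈɡaɡə]

/ʃ/ — not in any rule's target class → [ʃ].
/u/ — between /ʃ/ and /n/, in an unstressed syllable — surfaces as [ə] (rule 2).
/n/ (between /u/ and /ʃ/) fails the environment for rule 1, so it stays [n].
/ʃ/ stays [ʃ].
/u/ — between /ʃ/ and /d/, in an unstressed syllable — surfaces as [ə] (rule 2).
/d/ meets the environment for rule 4 (between two vowels) → [ɾ].
/o/ meets the environment for rule 2 (in an unstressed syllable) → [ə].
/ɡ/ — not in any rule's target class → [ɡ].
/a/ — between /ɡ/ and /ɡ/; rule 2 does not apply here → [a].
/ɡ/ — not in any rule's target class → [ɡ].
Rule 2 applies to /i/ (word-final: in an unstressed syllable) → [ə].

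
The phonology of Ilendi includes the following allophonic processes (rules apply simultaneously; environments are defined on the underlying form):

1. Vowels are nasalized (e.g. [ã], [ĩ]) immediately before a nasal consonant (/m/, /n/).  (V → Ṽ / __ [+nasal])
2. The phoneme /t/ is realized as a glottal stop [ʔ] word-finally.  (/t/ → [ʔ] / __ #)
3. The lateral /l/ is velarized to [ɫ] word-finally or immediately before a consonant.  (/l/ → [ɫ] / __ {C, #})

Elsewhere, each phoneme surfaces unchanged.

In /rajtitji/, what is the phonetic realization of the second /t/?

/t/ (between /i/ and /j/) fails the environment for rule 2, so it stays [t].

[t]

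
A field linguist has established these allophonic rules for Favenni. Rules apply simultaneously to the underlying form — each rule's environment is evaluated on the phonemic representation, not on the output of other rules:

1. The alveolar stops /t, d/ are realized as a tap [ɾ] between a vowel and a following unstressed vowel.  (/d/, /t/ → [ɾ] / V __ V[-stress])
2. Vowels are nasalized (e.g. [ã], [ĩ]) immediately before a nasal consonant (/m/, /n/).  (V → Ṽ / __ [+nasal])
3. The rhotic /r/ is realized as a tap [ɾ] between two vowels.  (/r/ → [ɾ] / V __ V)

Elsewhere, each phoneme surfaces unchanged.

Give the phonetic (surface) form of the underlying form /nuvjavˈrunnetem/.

/n/ (word-initial) is unaffected → [n].
/u/ (between /n/ and /v/) fails the environment for rule 2, so it stays [u].
/v/ stays [v].
/j/ (between /v/ and /a/) is unaffected → [j].
/a/ (between /j/ and /v/) fails the environment for rule 2, so it stays [a].
/v/ (between /a/ and /r/) is unaffected → [v].
/r/ — between /v/ and /u/; rule 3 does not apply here → [r].
/u/ (between /r/ and /n/): before a nasal consonant, so rule 2 applies → [ũ].
/n/ stays [n].
/n/ (between /n/ and /e/) is unaffected → [n].
/e/ (between /n/ and /t/) is in the target of rule 2 but the environment (before a nasal consonant) is not met → [e].
/t/ — between /e/ and /e/, between a vowel and a following unstressed vowel — surfaces as [ɾ] (rule 1).
/e/ — between /t/ and /m/, before a nasal consonant — surfaces as [ẽ] (rule 2).
/m/ stays [m].

[nuvjavˈrũnneɾẽm]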